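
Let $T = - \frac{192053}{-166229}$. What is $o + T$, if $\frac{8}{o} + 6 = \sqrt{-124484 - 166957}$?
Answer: $\frac{18657017763}{16150643411} - \frac{8 i \sqrt{291441}}{291477} \approx 1.1552 - 0.014817 i$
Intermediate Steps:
$T = \frac{192053}{166229}$ ($T = \left(-192053\right) \left(- \frac{1}{166229}\right) = \frac{192053}{166229} \approx 1.1554$)
$o = \frac{8}{-6 + i \sqrt{291441}}$ ($o = \frac{8}{-6 + \sqrt{-124484 - 166957}} = \frac{8}{-6 + \sqrt{-291441}} = \frac{8}{-6 + i \sqrt{291441}} \approx -0.00016468 - 0.014817 i$)
$o + T = \left(- \frac{16}{97159} - \frac{8 i \sqrt{291441}}{291477}\right) + \frac{192053}{166229} = \frac{18657017763}{16150643411} - \frac{8 i \sqrt{291441}}{291477}$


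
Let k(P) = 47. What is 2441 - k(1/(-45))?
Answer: 2394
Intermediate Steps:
2441 - k(1/(-45)) = 2441 - 1*47 = 2441 - 47 = 2394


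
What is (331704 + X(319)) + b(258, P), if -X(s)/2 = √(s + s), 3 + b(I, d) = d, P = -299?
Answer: 331402 - 2*√638 ≈ 3.3135e+5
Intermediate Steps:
b(I, d) = -3 + d
X(s) = -2*√2*√s (X(s) = -2*√(s + s) = -2*√2*√s)
(331704 + X(319)) + b(258, P) = (331704 - 2*√2*√319) + (-3 - 299) = (331704 - 2*√638) - 302 = 331402 - 2*√638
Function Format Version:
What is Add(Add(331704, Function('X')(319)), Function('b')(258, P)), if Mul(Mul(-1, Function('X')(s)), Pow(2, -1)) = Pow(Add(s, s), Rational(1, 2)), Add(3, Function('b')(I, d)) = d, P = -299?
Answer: Add(331402, Mul(-2, Pow(638, Rational(1, 2)))) ≈ 3.3135e+5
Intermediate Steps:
Function('b')(I, d) = Add(-3, d)
Function('X')(s) = Mul(-2, Pow(2, Rational(1, 2)), Pow(s, Rational(1, 2))) (Function('X')(s) = Mul(-2, Pow(Add(s, s), Rational(1, 2))) = Mul(-2, Pow(Mul(2, s), Rational(1, 2))) = Mul(-2, Mul(Pow(2, Rational(1, 2)), Pow(s, Rational(1, 2)))) = Mul(-2, Pow(2, Rational(1, 2)), Pow(s, Rational(1, 2))))
Add(Add(331704, Function('X')(319)), Function('b')(258, P)) = Add(Add(331704, Mul(-2, Pow(2, Rational(1, 2)), Pow(319, Rational(1, 2)))), Add(-3, -299)) = Add(Add(331704, Mul(-2, Pow(638, Rational(1, 2)))), -302) = Add(331402, Mul(-2, Pow(638, Rational(1, 2))))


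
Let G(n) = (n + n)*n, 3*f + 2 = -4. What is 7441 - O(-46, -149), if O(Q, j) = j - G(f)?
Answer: 7598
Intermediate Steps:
f = -2 (f = -⅔ + (⅓)*(-4) = -⅔ - 4/3 = -2)
G(n) = 2*n² (G(n) = (2*n)*n = 2*n²)
O(Q, j) = -8 + j (O(Q, j) = j - 2*(-2)² = j - 2*4 = j - 1*8 = j - 8 = -8 + j)
7441 - O(-46, -149) = 7441 - (-8 - 149) = 7441 - 1*(-157) = 7441 + 157 = 7598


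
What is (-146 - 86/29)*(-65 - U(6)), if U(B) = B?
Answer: 306720/29 ≈ 10577.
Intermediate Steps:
(-146 - 86/29)*(-65 - U(6)) = (-146 - 86/29)*(-65 - 1*6) = (-146 - 86*1/29)*(-65 - 6) = (-146 - 86/29)*(-71) = -4320/29*(-71) = 306720/29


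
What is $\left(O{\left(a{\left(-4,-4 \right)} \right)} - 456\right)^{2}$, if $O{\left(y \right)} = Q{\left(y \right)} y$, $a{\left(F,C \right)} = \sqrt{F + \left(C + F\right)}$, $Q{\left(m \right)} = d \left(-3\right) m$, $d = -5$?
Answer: $404496$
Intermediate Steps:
$Q{\left(m \right)} = 15 m$ ($Q{\left(m \right)} = \left(-5\right) \left(-3\right) m = 15 m$)
$a{\left(F,C \right)} = \sqrt{C + 2 F}$
$O{\left(y \right)} = 15 y^{2}$ ($O{\left(y \right)} = 15 y y = 15 y^{2}$)
$\left(O{\left(a{\left(-4,-4 \right)} \right)} - 456\right)^{2} = \left(15 \left(\sqrt{-4 + 2 \left(-4\right)}\right)^{2} - 456\right)^{2} = \left(15 \left(\sqrt{-4 - 8}\right)^{2} - 456\right)^{2} = \left(15 \left(\sqrt{-12}\right)^{2} - 456\right)^{2} = \left(15 \left(2 i \sqrt{3}\right)^{2} - 456\right)^{2} = \left(15 \left(-12\right) - 456\right)^{2} = \left(-180 - 456\right)^{2} = \left(-636\right)^{2} = 404496$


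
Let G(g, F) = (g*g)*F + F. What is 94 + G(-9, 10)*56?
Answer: 46014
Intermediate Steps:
G(g, F) = F + F*g² (G(g, F) = g²*F + F = F*g² + F = F + F*g²)
94 + G(-9, 10)*56 = 94 + (10*(1 + (-9)²))*56 = 94 + (10*(1 + 81))*56 = 94 + (10*82)*56 = 94 + 820*56 = 94 + 45920 = 46014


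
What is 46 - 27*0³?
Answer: 46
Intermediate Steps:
46 - 27*0³ = 46 - 27*0 = 46 + 0 = 46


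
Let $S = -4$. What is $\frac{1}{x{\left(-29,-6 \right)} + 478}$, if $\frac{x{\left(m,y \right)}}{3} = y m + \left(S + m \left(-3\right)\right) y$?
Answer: $- \frac{1}{494} \approx -0.0020243$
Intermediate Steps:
$x{\left(m,y \right)} = 3 m y + 3 y \left(-4 - 3 m\right)$ ($x{\left(m,y \right)} = 3 \left(y m + \left(-4 + m \left(-3\right)\right) y\right) = 3 \left(m y + \left(-4 - 3 m\right) y\right) = 3 \left(m y + y \left(-4 - 3 m\right)\right) = 3 m y + 3 y \left(-4 - 3 m\right)$)
$\frac{1}{x{\left(-29,-6 \right)} + 478} = \frac{1}{\left(-6\right) \left(-6\right) \left(2 - 29\right) + 478} = \frac{1}{\left(-6\right) \left(-6\right) \left(-27\right) + 478} = \frac{1}{-972 + 478} = \frac{1}{-494} = - \frac{1}{494}$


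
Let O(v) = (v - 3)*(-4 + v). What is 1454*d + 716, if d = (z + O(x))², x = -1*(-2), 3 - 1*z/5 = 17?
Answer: 6724012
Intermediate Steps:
z = -70 (z = 15 - 5*17 = 15 - 85 = -70)
x = 2
O(v) = (-4 + v)*(-3 + v) (O(v) = (-3 + v)*(-4 + v) = (-4 + v)*(-3 + v))
d = 4624 (d = (-70 + (12 + 2² - 7*2))² = (-70 + (12 + 4 - 14))² = (-70 + 2)² = (-68)² = 4624)
1454*d + 716 = 1454*4624 + 716 = 6723296 + 716 = 6724012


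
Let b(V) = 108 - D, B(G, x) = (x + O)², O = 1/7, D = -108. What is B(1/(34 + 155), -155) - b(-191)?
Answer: 1164472/49 ≈ 23765.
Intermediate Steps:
O = ⅐ ≈ 0.14286
B(G, x) = (⅐ + x)² (B(G, x) = (x + ⅐)² = (⅐ + x)²)
b(V) = 216 (b(V) = 108 - 1*(-108) = 108 + 108 = 216)
B(1/(34 + 155), -155) - b(-191) = (1 + 7*(-155))²/49 - 1*216 = (1 - 1085)²/49 - 216 = (1/49)*(-1084)² - 216 = (1/49)*1175056 - 216 = 1175056/49 - 216 = 1164472/49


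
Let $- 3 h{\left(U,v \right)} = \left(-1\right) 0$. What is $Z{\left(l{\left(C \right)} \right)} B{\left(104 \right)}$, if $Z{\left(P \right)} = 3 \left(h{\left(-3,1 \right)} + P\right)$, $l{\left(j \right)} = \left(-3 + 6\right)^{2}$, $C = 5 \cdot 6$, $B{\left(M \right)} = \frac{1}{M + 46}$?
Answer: $\frac{9}{50} \approx 0.18$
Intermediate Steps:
$h{\left(U,v \right)} = 0$ ($h{\left(U,v \right)} = - \frac{\left(-1\right) 0}{3} = \left(- \frac{1}{3}\right) 0 = 0$)
$B{\left(M \right)} = \frac{1}{46 + M}$
$C = 30$
$l{\left(j \right)} = 9$ ($l{\left(j \right)} = 3^{2} = 9$)
$Z{\left(P \right)} = 3 P$ ($Z{\left(P \right)} = 3 \left(0 + P\right) = 3 P$)
$Z{\left(l{\left(C \right)} \right)} B{\left(104 \right)} = \frac{3 \cdot 9}{46 + 104} = \frac{27}{150} = 27 \cdot \frac{1}{150} = \frac{9}{50}$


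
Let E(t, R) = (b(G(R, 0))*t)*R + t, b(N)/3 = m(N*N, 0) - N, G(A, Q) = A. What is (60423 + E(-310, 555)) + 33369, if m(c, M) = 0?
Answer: 286556732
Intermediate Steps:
b(N) = -3*N (b(N) = 3*(0 - N) = 3*(-N) = -3*N)
E(t, R) = t - 3*t*R² (E(t, R) = ((-3*R)*t)*R + t = (-3*R*t)*R + t = -3*t*R² + t = t - 3*t*R²)
(60423 + E(-310, 555)) + 33369 = (60423 - 310*(1 - 3*555²)) + 33369 = (60423 - 310*(1 - 3*308025)) + 33369 = (60423 - 310*(1 - 924075)) + 33369 = (60423 - 310*(-924074)) + 33369 = (60423 + 286462940) + 33369 = 286523363 + 33369 = 286556732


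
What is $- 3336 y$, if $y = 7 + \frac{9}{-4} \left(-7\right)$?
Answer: $-75894$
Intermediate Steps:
$y = \frac{91}{4}$ ($y = 7 + 9 \left(- \frac{1}{4}\right) \left(-7\right) = 7 - - \frac{63}{4} = 7 + \frac{63}{4} = \frac{91}{4} \approx 22.75$)
$- 3336 y = \left(-3336\right) \frac{91}{4} = -75894$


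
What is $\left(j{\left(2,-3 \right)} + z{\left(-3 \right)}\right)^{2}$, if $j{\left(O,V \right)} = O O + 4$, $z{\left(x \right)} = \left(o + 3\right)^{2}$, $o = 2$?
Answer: $1089$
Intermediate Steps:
$z{\left(x \right)} = 25$ ($z{\left(x \right)} = \left(2 + 3\right)^{2} = 5^{2} = 25$)
$j{\left(O,V \right)} = 4 + O^{2}$ ($j{\left(O,V \right)} = O^{2} + 4 = 4 + O^{2}$)
$\left(j{\left(2,-3 \right)} + z{\left(-3 \right)}\right)^{2} = \left(\left(4 + 2^{2}\right) + 25\right)^{2} = \left(\left(4 + 4\right) + 25\right)^{2} = \left(8 + 25\right)^{2} = 33^{2} = 1089$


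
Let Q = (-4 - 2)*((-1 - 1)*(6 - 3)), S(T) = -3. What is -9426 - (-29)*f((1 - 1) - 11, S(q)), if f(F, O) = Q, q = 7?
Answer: -8382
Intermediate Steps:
Q = 36 (Q = -(-12)*3 = -6*(-6) = 36)
f(F, O) = 36
-9426 - (-29)*f((1 - 1) - 11, S(q)) = -9426 - (-29)*36 = -9426 - 1*(-1044) = -9426 + 1044 = -8382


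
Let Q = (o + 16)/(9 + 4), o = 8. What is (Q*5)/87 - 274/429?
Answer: -6626/12441 ≈ -0.53259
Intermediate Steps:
Q = 24/13 (Q = (8 + 16)/(9 + 4) = 24/13 ≈ 1.8462)
(Q*5)/87 - 274/429 = ((24/13)*5)/87 - 274/429 = (120/13)*(1/87) - 274*1/429 = 40/377 - 274/429 = -6626/12441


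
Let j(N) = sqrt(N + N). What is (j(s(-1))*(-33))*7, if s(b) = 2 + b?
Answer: -231*sqrt(2) ≈ -326.68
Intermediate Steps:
j(N) = sqrt(2)*sqrt(N) (j(N) = sqrt(2*N) = sqrt(2)*sqrt(N))
(j(s(-1))*(-33))*7 = ((sqrt(2)*sqrt(2 - 1))*(-33))*7 = ((sqrt(2)*sqrt(1))*(-33))*7 = ((sqrt(2)*1)*(-33))*7 = (sqrt(2)*(-33))*7 = -33*sqrt(2)*7 = -231*sqrt(2)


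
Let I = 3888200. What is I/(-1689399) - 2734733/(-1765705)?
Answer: -2245358985533/2982980261295 ≈ -0.75272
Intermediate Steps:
I/(-1689399) - 2734733/(-1765705) = 3888200/(-1689399) - 2734733/(-1765705) = 3888200*(-1/1689399) - 2734733*(-1/1765705) = -3888200/1689399 + 2734733/1765705 = -2245358985533/2982980261295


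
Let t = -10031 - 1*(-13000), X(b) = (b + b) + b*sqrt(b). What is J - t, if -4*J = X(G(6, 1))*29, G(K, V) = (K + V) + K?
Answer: -6315/2 - 377*sqrt(13)/4 ≈ -3497.3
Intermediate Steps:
G(K, V) = V + 2*K
X(b) = b**(3/2) + 2*b (X(b) = 2*b + b**(3/2) = b**(3/2) + 2*b)
t = 2969 (t = -10031 + 13000 = 2969)
J = -377/2 - 377*sqrt(13)/4 (J = -((1 + 2*6)**(3/2) + 2*(1 + 2*6))*29/4 = -((1 + 12)**(3/2) + 2*(1 + 12))*29/4 = -(13**(3/2) + 2*13)*29/4 = -(13*sqrt(13) + 26)*29/4 = -(26 + 13*sqrt(13))*29/4 = -(754 + 377*sqrt(13))/4 = -377/2 - 377*sqrt(13)/4 ≈ -528.32)
J - t = (-377/2 - 377*sqrt(13)/4) - 1*2969 = (-377/2 - 377*sqrt(13)/4) - 2969 = -6315/2 - 377*sqrt(13)/4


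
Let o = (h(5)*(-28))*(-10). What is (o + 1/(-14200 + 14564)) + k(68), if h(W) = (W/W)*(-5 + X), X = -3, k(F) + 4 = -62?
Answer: -839383/364 ≈ -2306.0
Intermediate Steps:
k(F) = -66 (k(F) = -4 - 62 = -66)
h(W) = -8 (h(W) = (W/W)*(-5 - 3) = 1*(-8) = -8)
o = -2240 (o = -8*(-28)*(-10) = 224*(-10) = -2240)
(o + 1/(-14200 + 14564)) + k(68) = (-2240 + 1/(-14200 + 14564)) - 66 = (-2240 + 1/364) - 66 = -815359/364 - 66 = -839383/364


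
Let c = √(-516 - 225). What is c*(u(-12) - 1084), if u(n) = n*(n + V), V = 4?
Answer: -988*I*√741 ≈ -26895.0*I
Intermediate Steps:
c = I*√741 (c = √(-741) = I*√741 ≈ 27.221*I)
u(n) = n*(4 + n) (u(n) = n*(n + 4) = n*(4 + n))
c*(u(-12) - 1084) = (I*√741)*(-12*(4 - 12) - 1084) = (I*√741)*(-12*(-8) - 1084) = (I*√741)*(96 - 1084) = (I*√741)*(-988) = -988*I*√741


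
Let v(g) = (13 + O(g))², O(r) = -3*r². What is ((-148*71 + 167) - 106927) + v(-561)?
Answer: 891419105232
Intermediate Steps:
v(g) = (13 - 3*g²)²
((-148*71 + 167) - 106927) + v(-561) = ((-148*71 + 167) - 106927) + (-13 + 3*(-561)²)² = ((-10508 + 167) - 106927) + (-13 + 3*314721)² = (-10341 - 106927) + (-13 + 944163)² = -117268 + 944150² = -117268 + 891419222500 = 891419105232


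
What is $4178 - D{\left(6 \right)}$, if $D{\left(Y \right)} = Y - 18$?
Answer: $4190$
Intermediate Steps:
$D{\left(Y \right)} = -18 + Y$ ($D{\left(Y \right)} = Y - 18 = -18 + Y$)
$4178 - D{\left(6 \right)} = 4178 - \left(-18 + 6\right) = 4178 - -12 = 4178 + 12 = 4190$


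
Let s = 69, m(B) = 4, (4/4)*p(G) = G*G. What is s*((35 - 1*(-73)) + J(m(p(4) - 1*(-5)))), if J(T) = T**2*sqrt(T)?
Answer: 9660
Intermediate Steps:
p(G) = G**2 (p(G) = G*G = G**2)
J(T) = T**(5/2)
s*((35 - 1*(-73)) + J(m(p(4) - 1*(-5)))) = 69*((35 - 1*(-73)) + 4**(5/2)) = 69*((35 + 73) + 32) = 69*(108 + 32) = 69*140 = 9660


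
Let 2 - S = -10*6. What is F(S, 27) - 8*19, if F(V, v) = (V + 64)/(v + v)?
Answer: -449/3 ≈ -149.67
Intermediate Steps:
S = 62 (S = 2 - (-10)*6 = 2 - 1*(-60) = 2 + 60 = 62)
F(V, v) = (64 + V)/(2*v) (F(V, v) = (64 + V)/((2*v)) = (64 + V)*(1/(2*v)) = (64 + V)/(2*v))
F(S, 27) - 8*19 = (1/2)*(64 + 62)/27 - 8*19 = (1/2)*(1/27)*126 - 1*152 = 7/3 - 152 = -449/3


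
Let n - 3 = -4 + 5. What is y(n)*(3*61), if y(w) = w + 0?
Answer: 732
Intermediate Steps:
n = 4 (n = 3 + (-4 + 5) = 3 + 1 = 4)
y(w) = w
y(n)*(3*61) = 4*(3*61) = 4*183 = 732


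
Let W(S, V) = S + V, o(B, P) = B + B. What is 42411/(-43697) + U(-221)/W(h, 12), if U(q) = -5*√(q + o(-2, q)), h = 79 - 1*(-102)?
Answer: -42411/43697 - 75*I/193 ≈ -0.97057 - 0.3886*I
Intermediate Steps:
o(B, P) = 2*B
h = 181 (h = 79 + 102 = 181)
U(q) = -5*√(-4 + q) (U(q) = -5*√(q + 2*(-2)) = -5*√(q - 4) = -5*√(-4 + q))
42411/(-43697) + U(-221)/W(h, 12) = 42411/(-43697) + (-5*√(-4 - 221))/(181 + 12) = 42411*(-1/43697) - 75*I/193 = -42411/43697 - 75*I*(1/193) = -42411/43697 - 75*I/193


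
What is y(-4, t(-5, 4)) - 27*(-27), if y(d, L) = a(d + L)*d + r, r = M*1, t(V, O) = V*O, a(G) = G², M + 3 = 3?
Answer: -1575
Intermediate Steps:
M = 0 (M = -3 + 3 = 0)
t(V, O) = O*V
r = 0 (r = 0*1 = 0)
y(d, L) = d*(L + d)² (y(d, L) = (d + L)²*d + 0 = (L + d)²*d + 0 = d*(L + d)² + 0 = d*(L + d)²)
y(-4, t(-5, 4)) - 27*(-27) = -4*(4*(-5) - 4)² - 27*(-27) = -4*(-20 - 4)² + 729 = -4*(-24)² + 729 = -4*576 + 729 = -2304 + 729 = -1575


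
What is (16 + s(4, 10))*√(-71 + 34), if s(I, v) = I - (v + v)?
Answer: 0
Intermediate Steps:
s(I, v) = I - 2*v
(16 + s(4, 10))*√(-71 + 34) = (16 + (4 - 2*10))*√(-71 + 34) = (16 + (4 - 20))*√(-37) = (16 - 16)*(I*√37) = 0*(I*√37) = 0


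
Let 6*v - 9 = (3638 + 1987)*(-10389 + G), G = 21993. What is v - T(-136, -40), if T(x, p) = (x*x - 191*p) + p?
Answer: 21705311/2 ≈ 1.0853e+7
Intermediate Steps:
T(x, p) = x**2 - 190*p (T(x, p) = (x**2 - 191*p) + p = x**2 - 190*p)
v = 21757503/2 (v = 3/2 + ((3638 + 1987)*(-10389 + 21993))/6 = 3/2 + (5625*11604)/6 = 3/2 + (1/6)*65272500 = 3/2 + 10878750 = 21757503/2 ≈ 1.0879e+7)
v - T(-136, -40) = 21757503/2 - ((-136)**2 - 190*(-40)) = 21757503/2 - (18496 + 7600) = 21757503/2 - 1*26096 = 21757503/2 - 26096 = 21705311/2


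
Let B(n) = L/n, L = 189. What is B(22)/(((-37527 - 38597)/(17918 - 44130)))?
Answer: 1238517/418682 ≈ 2.9581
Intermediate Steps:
B(n) = 189/n
B(22)/(((-37527 - 38597)/(17918 - 44130))) = (189/22)/(((-37527 - 38597)/(17918 - 44130))) = (189*(1/22))/((-76124/(-26212))) = 189/(22*((-76124*(-1/26212)))) = 189/(22*(19031/6553)) = (189/22)*(6553/19031) = 1238517/418682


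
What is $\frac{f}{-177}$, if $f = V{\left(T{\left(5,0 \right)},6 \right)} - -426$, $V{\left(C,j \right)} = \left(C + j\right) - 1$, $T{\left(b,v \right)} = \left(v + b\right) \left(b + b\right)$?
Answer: $- \frac{481}{177} \approx -2.7175$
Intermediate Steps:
$T{\left(b,v \right)} = 2 b \left(b + v\right)$ ($T{\left(b,v \right)} = \left(b + v\right) 2 b = 2 b \left(b + v\right)$)
$V{\left(C,j \right)} = -1 + C + j$
$f = 481$ ($f = \left(-1 + 2 \cdot 5 \left(5 + 0\right) + 6\right) - -426 = \left(-1 + 2 \cdot 5 \cdot 5 + 6\right) + 426 = \left(-1 + 50 + 6\right) + 426 = 55 + 426 = 481$)
$\frac{f}{-177} = \frac{481}{-177} = 481 \left(- \frac{1}{177}\right) = - \frac{481}{177}$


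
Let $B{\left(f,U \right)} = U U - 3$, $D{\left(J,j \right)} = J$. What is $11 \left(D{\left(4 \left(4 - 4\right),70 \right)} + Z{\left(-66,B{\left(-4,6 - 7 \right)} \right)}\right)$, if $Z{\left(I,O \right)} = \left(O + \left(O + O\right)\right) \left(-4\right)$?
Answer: $264$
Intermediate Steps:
$B{\left(f,U \right)} = -3 + U^{2}$ ($B{\left(f,U \right)} = U^{2} - 3 = -3 + U^{2}$)
$Z{\left(I,O \right)} = - 12 O$ ($Z{\left(I,O \right)} = \left(O + 2 O\right) \left(-4\right) = 3 O \left(-4\right) = - 12 O$)
$11 \left(D{\left(4 \left(4 - 4\right),70 \right)} + Z{\left(-66,B{\left(-4,6 - 7 \right)} \right)}\right) = 11 \left(4 \left(4 - 4\right) - 12 \left(-3 + \left(6 - 7\right)^{2}\right)\right) = 11 \left(4 \cdot 0 - 12 \left(-3 + \left(6 - 7\right)^{2}\right)\right) = 11 \left(0 - 12 \left(-3 + \left(-1\right)^{2}\right)\right) = 11 \left(0 - 12 \left(-3 + 1\right)\right) = 11 \left(0 - -24\right) = 11 \left(0 + 24\right) = 11 \cdot 24 = 264$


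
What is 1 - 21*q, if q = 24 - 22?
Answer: -41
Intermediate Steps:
q = 2
1 - 21*q = 1 - 21*2 = 1 - 42 = -41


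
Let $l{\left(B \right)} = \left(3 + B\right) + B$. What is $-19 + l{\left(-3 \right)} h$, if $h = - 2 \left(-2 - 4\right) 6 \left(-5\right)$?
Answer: $1061$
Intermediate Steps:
$h = -360$ ($h = \left(-2\right) \left(-6\right) 6 \left(-5\right) = 12 \cdot 6 \left(-5\right) = 72 \left(-5\right) = -360$)
$l{\left(B \right)} = 3 + 2 B$
$-19 + l{\left(-3 \right)} h = -19 + \left(3 + 2 \left(-3\right)\right) \left(-360\right) = -19 + \left(3 - 6\right) \left(-360\right) = -19 - -1080 = -19 + 1080 = 1061$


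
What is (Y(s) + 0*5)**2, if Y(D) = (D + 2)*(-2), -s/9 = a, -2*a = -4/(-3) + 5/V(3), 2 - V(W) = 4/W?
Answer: 27889/4 ≈ 6972.3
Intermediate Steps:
V(W) = 2 - 4/W
a = -53/12 (a = -(-4/(-3) + 5/(2 - 4/3))/2 = -(-4*(-1/3) + 5/(2 - 4*1/3))/2 = -(4/3 + 5/(2 - 4/3))/2 = -(4/3 + 5/(2/3))/2 = -(4/3 + 5*(3/2))/2 = -(4/3 + 15/2)/2 = -1/2*53/6 = -53/12 ≈ -4.4167)
s = 159/4 (s = -9*(-53/12) = 159/4 ≈ 39.750)
Y(D) = -4 - 2*D (Y(D) = (2 + D)*(-2) = -4 - 2*D)
(Y(s) + 0*5)**2 = ((-4 - 2*159/4) + 0*5)**2 = ((-4 - 159/2) + 0)**2 = (-167/2 + 0)**2 = (-167/2)**2 = 27889/4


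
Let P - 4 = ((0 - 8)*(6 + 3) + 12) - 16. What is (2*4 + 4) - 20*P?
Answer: 1452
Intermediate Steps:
P = -72 (P = 4 + (((0 - 8)*(6 + 3) + 12) - 16) = 4 + ((-8*9 + 12) - 16) = 4 + ((-72 + 12) - 16) = 4 + (-60 - 16) = 4 - 76 = -72)
(2*4 + 4) - 20*P = (2*4 + 4) - 20*(-72) = (8 + 4) + 1440 = 12 + 1440 = 1452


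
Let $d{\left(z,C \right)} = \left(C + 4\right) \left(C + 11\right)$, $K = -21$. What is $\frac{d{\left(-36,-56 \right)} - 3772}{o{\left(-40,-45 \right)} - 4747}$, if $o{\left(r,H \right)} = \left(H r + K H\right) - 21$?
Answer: $\frac{1432}{2023} \approx 0.70786$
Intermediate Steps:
$d{\left(z,C \right)} = \left(4 + C\right) \left(11 + C\right)$
$o{\left(r,H \right)} = -21 - 21 H + H r$ ($o{\left(r,H \right)} = \left(H r - 21 H\right) - 21 = \left(- 21 H + H r\right) - 21 = -21 - 21 H + H r$)
$\frac{d{\left(-36,-56 \right)} - 3772}{o{\left(-40,-45 \right)} - 4747} = \frac{\left(44 + \left(-56\right)^{2} + 15 \left(-56\right)\right) - 3772}{\left(-21 - -945 - -1800\right) - 4747} = \frac{\left(44 + 3136 - 840\right) - 3772}{\left(-21 + 945 + 1800\right) - 4747} = \frac{2340 - 3772}{2724 - 4747} = - \frac{1432}{-2023} = \left(-1432\right) \left(- \frac{1}{2023}\right) = \frac{1432}{2023}$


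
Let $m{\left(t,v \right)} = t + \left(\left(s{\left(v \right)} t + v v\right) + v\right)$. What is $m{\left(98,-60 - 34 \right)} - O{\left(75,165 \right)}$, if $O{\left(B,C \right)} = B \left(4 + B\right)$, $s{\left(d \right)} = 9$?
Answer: $3797$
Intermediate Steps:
$m{\left(t,v \right)} = v + v^{2} + 10 t$ ($m{\left(t,v \right)} = t + \left(\left(9 t + v v\right) + v\right) = t + \left(\left(9 t + v^{2}\right) + v\right) = t + \left(\left(v^{2} + 9 t\right) + v\right) = t + \left(v + v^{2} + 9 t\right) = v + v^{2} + 10 t$)
$m{\left(98,-60 - 34 \right)} - O{\left(75,165 \right)} = \left(\left(-60 - 34\right) + \left(-60 - 34\right)^{2} + 10 \cdot 98\right) - 75 \left(4 + 75\right) = \left(\left(-60 - 34\right) + \left(-60 - 34\right)^{2} + 980\right) - 75 \cdot 79 = \left(-94 + \left(-94\right)^{2} + 980\right) - 5925 = \left(-94 + 8836 + 980\right) - 5925 = 9722 - 5925 = 3797$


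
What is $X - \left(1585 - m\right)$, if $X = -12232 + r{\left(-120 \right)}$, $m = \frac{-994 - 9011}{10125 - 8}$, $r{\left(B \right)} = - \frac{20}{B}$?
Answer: $- \frac{838769447}{60702} \approx -13818.0$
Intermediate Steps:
$m = - \frac{10005}{10117} \approx -0.98893$
$X = - \frac{73391}{6}$ ($X = -12232 - \frac{20}{-120} = -12232 - - \frac{1}{6} = -12232 + \frac{1}{6} = - \frac{73391}{6} \approx -12232.0$)
$X - \left(1585 - m\right) = - \frac{73391}{6} - \left(1585 - - \frac{10005}{10117}\right) = - \frac{73391}{6} - \left(1585 + \frac{10005}{10117}\right) = - \frac{73391}{6} - \frac{16045450}{10117} = - \frac{838769447}{60702}$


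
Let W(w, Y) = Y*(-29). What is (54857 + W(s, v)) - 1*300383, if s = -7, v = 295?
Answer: -254081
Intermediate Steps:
W(w, Y) = -29*Y
(54857 + W(s, v)) - 1*300383 = (54857 - 29*295) - 1*300383 = (54857 - 8555) - 300383 = 46302 - 300383 = -254081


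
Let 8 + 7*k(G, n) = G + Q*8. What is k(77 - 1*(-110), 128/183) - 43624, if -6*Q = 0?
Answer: -305189/7 ≈ -43598.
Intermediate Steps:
Q = 0 (Q = -⅙*0 = 0)
k(G, n) = -8/7 + G/7 (k(G, n) = -8/7 + (G + 0*8)/7 = -8/7 + (G + 0)/7 = -8/7 + G/7)
k(77 - 1*(-110), 128/183) - 43624 = (-8/7 + (77 - 1*(-110))/7) - 43624 = (-8/7 + (77 + 110)/7) - 43624 = (-8/7 + (⅐)*187) - 43624 = (-8/7 + 187/7) - 43624 = 179/7 - 43624 = -305189/7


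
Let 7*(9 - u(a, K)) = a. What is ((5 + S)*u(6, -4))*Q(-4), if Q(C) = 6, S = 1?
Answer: 2052/7 ≈ 293.14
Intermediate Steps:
u(a, K) = 9 - a/7
((5 + S)*u(6, -4))*Q(-4) = ((5 + 1)*(9 - ⅐*6))*6 = (6*(9 - 6/7))*6 = (6*(57/7))*6 = (342/7)*6 = 2052/7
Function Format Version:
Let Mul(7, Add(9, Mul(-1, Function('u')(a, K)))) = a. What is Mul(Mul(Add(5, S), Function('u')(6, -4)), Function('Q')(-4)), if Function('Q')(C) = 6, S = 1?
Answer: Rational(2052, 7) ≈ 293.14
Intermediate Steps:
Function('u')(a, K) = Add(9, Mul(Rational(-1, 7), a))
Mul(Mul(Add(5, S), Function('u')(6, -4)), Function('Q')(-4)) = Mul(Mul(Add(5, 1), Add(9, Mul(Rational(-1, 7), 6))), 6) = Mul(Mul(6, Add(9, Rational(-6, 7))), 6) = Mul(Mul(6, Rational(57, 7)), 6) = Mul(Rational(342, 7), 6) = Rational(2052, 7)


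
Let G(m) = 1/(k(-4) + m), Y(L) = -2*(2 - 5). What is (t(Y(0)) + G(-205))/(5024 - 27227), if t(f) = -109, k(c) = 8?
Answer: 2386/485999 ≈ 0.0049095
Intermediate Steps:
Y(L) = 6 (Y(L) = -2*(-3) = 6)
G(m) = 1/(8 + m)
(t(Y(0)) + G(-205))/(5024 - 27227) = (-109 + 1/(8 - 205))/(5024 - 27227) = (-109 + 1/(-197))/(-22203) = (-109 - 1/197)*(-1/22203) = -21474/197*(-1/22203) = 2386/485999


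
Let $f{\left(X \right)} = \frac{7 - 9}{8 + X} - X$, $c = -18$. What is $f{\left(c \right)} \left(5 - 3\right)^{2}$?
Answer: $\frac{364}{5} \approx 72.8$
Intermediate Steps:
$f{\left(X \right)} = - X - \frac{2}{8 + X}$ ($f{\left(X \right)} = - \frac{2}{8 + X} - X = - X - \frac{2}{8 + X}$)
$f{\left(c \right)} \left(5 - 3\right)^{2} = \frac{-2 - \left(-18\right)^{2} - -144}{8 - 18} \left(5 - 3\right)^{2} = \frac{-2 - 324 + 144}{-10} \cdot 2^{2} = - \frac{-2 - 324 + 144}{10} \cdot 4 = \left(- \frac{1}{10}\right) \left(-182\right) 4 = \frac{91}{5} \cdot 4 = \frac{364}{5}$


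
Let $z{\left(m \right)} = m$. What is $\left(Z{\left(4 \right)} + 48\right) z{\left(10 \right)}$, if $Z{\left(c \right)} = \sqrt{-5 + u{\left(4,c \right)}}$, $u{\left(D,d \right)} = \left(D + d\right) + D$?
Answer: $480 + 10 \sqrt{7} \approx 506.46$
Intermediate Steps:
$u{\left(D,d \right)} = d + 2 D$
$Z{\left(c \right)} = \sqrt{3 + c}$ ($Z{\left(c \right)} = \sqrt{-5 + \left(c + 2 \cdot 4\right)} = \sqrt{-5 + \left(c + 8\right)} = \sqrt{-5 + \left(8 + c\right)} = \sqrt{3 + c}$)
$\left(Z{\left(4 \right)} + 48\right) z{\left(10 \right)} = \left(\sqrt{3 + 4} + 48\right) 10 = \left(\sqrt{7} + 48\right) 10 = \left(48 + \sqrt{7}\right) 10 = 480 + 10 \sqrt{7}$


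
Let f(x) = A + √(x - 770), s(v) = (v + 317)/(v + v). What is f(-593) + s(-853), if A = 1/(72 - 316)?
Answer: 64539/208132 + I*√1363 ≈ 0.31009 + 36.919*I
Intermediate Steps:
s(v) = (317 + v)/(2*v) (s(v) = (317 + v)/((2*v)) = (317 + v)*(1/(2*v)) = (317 + v)/(2*v))
A = -1/244 (A = 1/(-244) = -1/244 ≈ -0.0040984)
f(x) = -1/244 + √(-770 + x) (f(x) = -1/244 + √(x - 770) = -1/244 + √(-770 + x))
f(-593) + s(-853) = (-1/244 + √(-770 - 593)) + (½)*(317 - 853)/(-853) = (-1/244 + √(-1363)) + (½)*(-1/853)*(-536) = (-1/244 + I*√1363) + 268/853 = 64539/208132 + I*√1363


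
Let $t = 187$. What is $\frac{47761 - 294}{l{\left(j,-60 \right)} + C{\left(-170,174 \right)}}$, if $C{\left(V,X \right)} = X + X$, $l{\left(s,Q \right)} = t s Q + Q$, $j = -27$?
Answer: $\frac{47467}{303228} \approx 0.15654$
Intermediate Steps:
$l{\left(s,Q \right)} = Q + 187 Q s$ ($l{\left(s,Q \right)} = 187 s Q + Q = 187 Q s + Q = Q + 187 Q s$)
$C{\left(V,X \right)} = 2 X$
$\frac{47761 - 294}{l{\left(j,-60 \right)} + C{\left(-170,174 \right)}} = \frac{47761 - 294}{- 60 \left(1 + 187 \left(-27\right)\right) + 2 \cdot 174} = \frac{47467}{- 60 \left(1 - 5049\right) + 348} = \frac{47467}{\left(-60\right) \left(-5048\right) + 348} = \frac{47467}{302880 + 348} = \frac{47467}{303228}$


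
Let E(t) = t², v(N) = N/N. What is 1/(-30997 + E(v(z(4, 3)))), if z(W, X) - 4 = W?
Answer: -1/30996 ≈ -3.2262e-5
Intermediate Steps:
z(W, X) = 4 + W
v(N) = 1
1/(-30997 + E(v(z(4, 3)))) = 1/(-30997 + 1²) = 1/(-30997 + 1) = 1/(-30996) = -1/30996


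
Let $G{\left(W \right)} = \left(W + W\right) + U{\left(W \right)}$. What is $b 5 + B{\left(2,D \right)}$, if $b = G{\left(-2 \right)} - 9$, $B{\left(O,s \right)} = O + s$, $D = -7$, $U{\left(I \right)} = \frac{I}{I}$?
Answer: $-65$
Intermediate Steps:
$U{\left(I \right)} = 1$
$G{\left(W \right)} = 1 + 2 W$ ($G{\left(W \right)} = \left(W + W\right) + 1 = 2 W + 1 = 1 + 2 W$)
$b = -12$ ($b = \left(1 + 2 \left(-2\right)\right) - 9 = \left(1 - 4\right) - 9 = -3 - 9 = -12$)
$b 5 + B{\left(2,D \right)} = \left(-12\right) 5 + \left(2 - 7\right) = -60 - 5 = -65$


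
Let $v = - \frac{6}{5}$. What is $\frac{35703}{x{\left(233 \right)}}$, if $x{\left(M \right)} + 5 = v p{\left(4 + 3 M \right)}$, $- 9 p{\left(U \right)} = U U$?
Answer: $\frac{535545}{988343} \approx 0.54186$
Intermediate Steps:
$v = - \frac{6}{5}$ ($v = \left(-6\right) \frac{1}{5} = - \frac{6}{5} \approx -1.2$)
$p{\left(U \right)} = - \frac{U^{2}}{9}$ ($p{\left(U \right)} = - \frac{U U}{9} = - \frac{U^{2}}{9}$)
$x{\left(M \right)} = -5 + \frac{2 \left(4 + 3 M\right)^{2}}{15}$ ($x{\left(M \right)} = -5 - \frac{6 \left(- \frac{\left(4 + 3 M\right)^{2}}{9}\right)}{5} = -5 + \frac{2 \left(4 + 3 M\right)^{2}}{15}$)
$\frac{35703}{x{\left(233 \right)}} = \frac{35703}{-5 + \frac{2 \left(4 + 3 \cdot 233\right)^{2}}{15}} = \frac{35703}{-5 + \frac{2 \left(4 + 699\right)^{2}}{15}} = \frac{35703}{-5 + \frac{2 \cdot 703^{2}}{15}} = \frac{35703}{-5 + \frac{2}{15} \cdot 494209} = \frac{35703}{-5 + \frac{988418}{15}} = \frac{35703}{\frac{988343}{15}} = 35703 \cdot \frac{15}{988343} = \frac{535545}{988343}$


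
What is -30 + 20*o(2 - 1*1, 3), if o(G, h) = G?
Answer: -10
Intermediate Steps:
-30 + 20*o(2 - 1*1, 3) = -30 + 20*(2 - 1*1) = -30 + 20*(2 - 1) = -30 + 20*1 = -30 + 20 = -10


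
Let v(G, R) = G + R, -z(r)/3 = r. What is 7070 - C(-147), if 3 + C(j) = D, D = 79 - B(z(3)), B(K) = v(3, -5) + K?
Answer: 6983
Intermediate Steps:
z(r) = -3*r
B(K) = -2 + K (B(K) = (3 - 5) + K = -2 + K)
D = 90 (D = 79 - (-2 - 3*3) = 79 - (-2 - 9) = 79 - 1*(-11) = 79 + 11 = 90)
C(j) = 87 (C(j) = -3 + 90 = 87)
7070 - C(-147) = 7070 - 1*87 = 7070 - 87 = 6983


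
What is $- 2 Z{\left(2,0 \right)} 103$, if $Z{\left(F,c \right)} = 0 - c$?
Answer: $0$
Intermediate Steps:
$Z{\left(F,c \right)} = - c$
$- 2 Z{\left(2,0 \right)} 103 = - 2 \left(\left(-1\right) 0\right) 103 = \left(-2\right) 0 \cdot 103 = 0 \cdot 103 = 0$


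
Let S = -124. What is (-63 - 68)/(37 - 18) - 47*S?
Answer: 110601/19 ≈ 5821.1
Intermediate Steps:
(-63 - 68)/(37 - 18) - 47*S = (-63 - 68)/(37 - 18) - 47*(-124) = -131/19 + 5828 = 110601/19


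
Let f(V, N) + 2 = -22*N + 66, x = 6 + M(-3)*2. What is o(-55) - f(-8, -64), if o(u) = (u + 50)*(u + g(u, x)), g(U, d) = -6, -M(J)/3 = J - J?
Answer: -1167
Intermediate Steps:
M(J) = 0 (M(J) = -3*(J - J) = -3*0 = 0)
x = 6 (x = 6 + 0*2 = 6 + 0 = 6)
f(V, N) = 64 - 22*N (f(V, N) = -2 + (-22*N + 66) = -2 + (66 - 22*N) = 64 - 22*N)
o(u) = (-6 + u)*(50 + u) (o(u) = (u + 50)*(u - 6) = (50 + u)*(-6 + u) = (-6 + u)*(50 + u))
o(-55) - f(-8, -64) = (-300 + (-55)**2 + 44*(-55)) - (64 - 22*(-64)) = (-300 + 3025 - 2420) - (64 + 1408) = 305 - 1*1472 = 305 - 1472 = -1167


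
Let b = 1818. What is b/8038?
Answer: 909/4019 ≈ 0.22618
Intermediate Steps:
b/8038 = 1818/8038 = 1818*(1/8038) = 909/4019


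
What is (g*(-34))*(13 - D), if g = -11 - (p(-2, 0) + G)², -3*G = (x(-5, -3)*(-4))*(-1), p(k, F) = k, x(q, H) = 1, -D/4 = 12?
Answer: 412726/9 ≈ 45858.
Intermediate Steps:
D = -48 (D = -4*12 = -48)
G = -4/3 (G = -1*(-4)*(-1)/3 = -(-4)*(-1)/3 = -⅓*4 = -4/3 ≈ -1.3333)
g = -199/9 (g = -11 - (-2 - 4/3)² = -11 - (-10/3)² = -11 - 1*100/9 = -11 - 100/9 = -199/9 ≈ -22.111)
(g*(-34))*(13 - D) = (-199/9*(-34))*(13 - 1*(-48)) = 6766*(13 + 48)/9 = (6766/9)*61 = 412726/9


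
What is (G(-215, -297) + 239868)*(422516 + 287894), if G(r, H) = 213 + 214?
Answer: 170707970950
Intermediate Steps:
G(r, H) = 427
(G(-215, -297) + 239868)*(422516 + 287894) = (427 + 239868)*(422516 + 287894) = 240295*710410 = 170707970950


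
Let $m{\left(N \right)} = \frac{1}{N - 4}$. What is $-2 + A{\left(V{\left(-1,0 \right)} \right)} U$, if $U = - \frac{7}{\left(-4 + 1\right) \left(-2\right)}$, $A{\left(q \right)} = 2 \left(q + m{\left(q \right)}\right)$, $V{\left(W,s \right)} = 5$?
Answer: $-16$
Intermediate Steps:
$m{\left(N \right)} = \frac{1}{-4 + N}$
$A{\left(q \right)} = 2 q + \frac{2}{-4 + q}$ ($A{\left(q \right)} = 2 \left(q + \frac{1}{-4 + q}\right) = 2 q + \frac{2}{-4 + q}$)
$U = - \frac{7}{6}$ ($U = - \frac{7}{\left(-3\right) \left(-2\right)} = - \frac{7}{6} \approx -1.1667$)
$-2 + A{\left(V{\left(-1,0 \right)} \right)} U = -2 + \frac{2 \left(1 + 5 \left(-4 + 5\right)\right)}{-4 + 5} \left(- \frac{7}{6}\right) = -2 + \frac{2 \left(1 + 5 \cdot 1\right)}{1} \left(- \frac{7}{6}\right) = -2 + 2 \cdot 1 \left(1 + 5\right) \left(- \frac{7}{6}\right) = -2 + 2 \cdot 1 \cdot 6 \left(- \frac{7}{6}\right) = -2 + 12 \left(- \frac{7}{6}\right) = -2 - 14 = -16$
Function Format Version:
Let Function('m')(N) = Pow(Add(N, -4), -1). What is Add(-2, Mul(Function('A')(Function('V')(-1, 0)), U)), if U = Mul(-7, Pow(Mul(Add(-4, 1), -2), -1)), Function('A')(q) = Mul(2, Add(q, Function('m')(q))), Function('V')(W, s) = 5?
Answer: -16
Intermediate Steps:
Function('m')(N) = Pow(Add(-4, N), -1)
Function('A')(q) = Add(Mul(2, q), Mul(2, Pow(Add(-4, q), -1))) (Function('A')(q) = Mul(2, Add(q, Pow(Add(-4, q), -1))) = Add(Mul(2, q), Mul(2, Pow(Add(-4, q), -1))))
U = Rational(-7, 6) (U = Mul(-7, Pow(Mul(-3, -2), -1)) = Mul(-7, Pow(6, -1)) = Mul(-7, Rational(1, 6)) = Rational(-7, 6) ≈ -1.1667)
Add(-2, Mul(Function('A')(Function('V')(-1, 0)), U)) = Add(-2, Mul(Mul(2, Pow(Add(-4, 5), -1), Add(1, Mul(5, Add(-4, 5)))), Rational(-7, 6))) = Add(-2, Mul(Mul(2, Pow(1, -1), Add(1, Mul(5, 1))), Rational(-7, 6))) = Add(-2, Mul(Mul(2, 1, Add(1, 5)), Rational(-7, 6))) = Add(-2, Mul(Mul(2, 1, 6), Rational(-7, 6))) = Add(-2, Mul(12, Rational(-7, 6))) = Add(-2, -14) = -16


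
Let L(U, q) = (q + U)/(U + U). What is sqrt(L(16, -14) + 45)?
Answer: sqrt(721)/4 ≈ 6.7129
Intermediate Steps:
L(U, q) = (U + q)/(2*U) (L(U, q) = (U + q)/((2*U)) = (U + q)*(1/(2*U)) = (U + q)/(2*U))
sqrt(L(16, -14) + 45) = sqrt((1/2)*(16 - 14)/16 + 45) = sqrt((1/2)*(1/16)*2 + 45) = sqrt(1/16 + 45) = sqrt(721/16) = sqrt(721)/4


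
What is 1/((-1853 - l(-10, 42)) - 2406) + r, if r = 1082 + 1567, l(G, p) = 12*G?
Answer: 10964210/4139 ≈ 2649.0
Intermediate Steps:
r = 2649
1/((-1853 - l(-10, 42)) - 2406) + r = 1/((-1853 - 12*(-10)) - 2406) + 2649 = 1/((-1853 - 1*(-120)) - 2406) + 2649 = 1/((-1853 + 120) - 2406) + 2649 = 1/(-1733 - 2406) + 2649 = 1/(-4139) + 2649 = -1/4139 + 2649 = 10964210/4139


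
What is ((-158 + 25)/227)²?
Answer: 17689/51529 ≈ 0.34328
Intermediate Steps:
((-158 + 25)/227)² = (-133*1/227)² = (-133/227)² = 17689/51529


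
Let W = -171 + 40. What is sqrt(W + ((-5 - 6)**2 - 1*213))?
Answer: I*sqrt(223) ≈ 14.933*I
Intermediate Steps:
W = -131
sqrt(W + ((-5 - 6)**2 - 1*213)) = sqrt(-131 + ((-5 - 6)**2 - 1*213)) = sqrt(-131 + ((-11)**2 - 213)) = sqrt(-131 + (121 - 213)) = sqrt(-131 - 92) = sqrt(-223) = I*sqrt(223)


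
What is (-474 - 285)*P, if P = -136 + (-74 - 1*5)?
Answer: 163185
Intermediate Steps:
P = -215 (P = -136 + (-74 - 5) = -136 - 79 = -215)
(-474 - 285)*P = (-474 - 285)*(-215) = -759*(-215) = 163185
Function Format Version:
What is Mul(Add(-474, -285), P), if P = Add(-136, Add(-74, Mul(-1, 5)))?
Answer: 163185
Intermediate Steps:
P = -215 (P = Add(-136, Add(-74, -5)) = Add(-136, -79) = -215)
Mul(Add(-474, -285), P) = Mul(Add(-474, -285), -215) = Mul(-759, -215) = 163185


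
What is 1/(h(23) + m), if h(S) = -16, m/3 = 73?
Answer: 1/203 ≈ 0.0049261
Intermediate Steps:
m = 219 (m = 3*73 = 219)
1/(h(23) + m) = 1/(-16 + 219) = 1/203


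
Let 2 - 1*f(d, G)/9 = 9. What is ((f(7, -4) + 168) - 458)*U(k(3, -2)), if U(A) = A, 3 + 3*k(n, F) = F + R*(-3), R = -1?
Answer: 706/3 ≈ 235.33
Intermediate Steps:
k(n, F) = F/3 (k(n, F) = -1 + (F - 1*(-3))/3 = -1 + (F + 3)/3 = -1 + (3 + F)/3 = -1 + (1 + F/3) = F/3)
f(d, G) = -63 (f(d, G) = 18 - 9*9 = 18 - 81 = -63)
((f(7, -4) + 168) - 458)*U(k(3, -2)) = ((-63 + 168) - 458)*((⅓)*(-2)) = (105 - 458)*(-⅔) = -353*(-⅔) = 706/3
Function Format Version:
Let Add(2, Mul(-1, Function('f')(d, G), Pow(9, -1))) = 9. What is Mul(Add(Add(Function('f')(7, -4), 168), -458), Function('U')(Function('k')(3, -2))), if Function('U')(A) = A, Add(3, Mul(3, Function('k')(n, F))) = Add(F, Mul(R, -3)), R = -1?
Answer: Rational(706, 3) ≈ 235.33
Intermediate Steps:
Function('k')(n, F) = Mul(Rational(1, 3), F) (Function('k')(n, F) = Add(-1, Mul(Rational(1, 3), Add(F, Mul(-1, -3)))) = Add(-1, Mul(Rational(1, 3), Add(F, 3))) = Add(-1, Mul(Rational(1, 3), Add(3, F))) = Add(-1, Add(1, Mul(Rational(1, 3), F))) = Mul(Rational(1, 3), F))
Function('f')(d, G) = -63 (Function('f')(d, G) = Add(18, Mul(-9, 9)) = Add(18, -81) = -63)
Mul(Add(Add(Function('f')(7, -4), 168), -458), Function('U')(Function('k')(3, -2))) = Mul(Add(Add(-63, 168), -458), Mul(Rational(1, 3), -2)) = Mul(Add(105, -458), Rational(-2, 3)) = Mul(-353, Rational(-2, 3)) = Rational(706, 3)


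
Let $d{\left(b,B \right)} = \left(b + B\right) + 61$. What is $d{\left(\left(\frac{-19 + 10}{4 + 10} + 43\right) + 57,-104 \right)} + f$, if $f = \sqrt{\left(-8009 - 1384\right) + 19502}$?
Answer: $\frac{789}{14} + \sqrt{10109} \approx 156.9$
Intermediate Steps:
$d{\left(b,B \right)} = 61 + B + b$ ($d{\left(b,B \right)} = \left(B + b\right) + 61 = 61 + B + b$)
$f = \sqrt{10109}$ ($f = \sqrt{\left(-8009 - 1384\right) + 19502} = \sqrt{-9393 + 19502} = \sqrt{10109} \approx 100.54$)
$d{\left(\left(\frac{-19 + 10}{4 + 10} + 43\right) + 57,-104 \right)} + f = \left(61 - 104 + \left(\left(\frac{-19 + 10}{4 + 10} + 43\right) + 57\right)\right) + \sqrt{10109} = \left(61 - 104 + \left(\left(- \frac{9}{14} + 43\right) + 57\right)\right) + \sqrt{10109} = \left(61 - 104 + \left(\frac{593}{14} + 57\right)\right) + \sqrt{10109} = \left(61 - 104 + \frac{1391}{14}\right) + \sqrt{10109} = \frac{789}{14} + \sqrt{10109}$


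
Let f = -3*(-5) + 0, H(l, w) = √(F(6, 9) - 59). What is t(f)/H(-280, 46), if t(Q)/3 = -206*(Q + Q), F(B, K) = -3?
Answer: 9270*I*√62/31 ≈ 2354.6*I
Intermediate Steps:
H(l, w) = I*√62 (H(l, w) = √(-3 - 59) = √(-62) = I*√62)
f = 15 (f = 15 + 0 = 15)
t(Q) = -1236*Q (t(Q) = 3*(-206*(Q + Q)) = 3*(-412*Q) = -1236*Q)
t(f)/H(-280, 46) = (-1236*15)/((I*√62)) = -(-9270)*I*√62/31 = 9270*I*√62/31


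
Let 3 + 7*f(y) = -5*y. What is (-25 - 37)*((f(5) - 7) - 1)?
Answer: 744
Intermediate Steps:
f(y) = -3/7 - 5*y/7 (f(y) = -3/7 + (-5*y)/7 = -3/7 - 5*y/7)
(-25 - 37)*((f(5) - 7) - 1) = (-25 - 37)*(((-3/7 - 5/7*5) - 7) - 1) = -62*(((-3/7 - 25/7) - 7) - 1) = -62*((-4 - 7) - 1) = -62*(-11 - 1) = -62*(-12) = 744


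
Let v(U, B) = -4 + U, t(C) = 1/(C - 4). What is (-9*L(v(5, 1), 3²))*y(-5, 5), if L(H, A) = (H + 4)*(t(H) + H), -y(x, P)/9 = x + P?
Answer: 0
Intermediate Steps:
t(C) = 1/(-4 + C)
y(x, P) = -9*P - 9*x (y(x, P) = -9*(x + P) = -9*(P + x) = -9*P - 9*x)
L(H, A) = (4 + H)*(H + 1/(-4 + H)) (L(H, A) = (H + 4)*(1/(-4 + H) + H) = (4 + H)*(H + 1/(-4 + H)))
(-9*L(v(5, 1), 3²))*y(-5, 5) = (-9*(4 + (-4 + 5)³ - 15*(-4 + 5))/(-4 + (-4 + 5)))*(-9*5 - 9*(-5)) = (-9*(4 + 1³ - 15*1)/(-4 + 1))*(-45 + 45) = -9*(4 + 1 - 15)/(-3)*0 = -(-3)*(-10)*0 = -9*10/3*0 = -30*0 = 0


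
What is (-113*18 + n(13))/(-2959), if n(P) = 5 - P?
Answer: 2042/2959 ≈ 0.69010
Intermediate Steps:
(-113*18 + n(13))/(-2959) = (-113*18 + (5 - 1*13))/(-2959) = (-2034 + (5 - 13))*(-1/2959) = (-2034 - 8)*(-1/2959) = -2042*(-1/2959) = 2042/2959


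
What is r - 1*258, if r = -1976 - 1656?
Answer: -3890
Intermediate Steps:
r = -3632
r - 1*258 = -3632 - 1*258 = -3632 - 258 = -3890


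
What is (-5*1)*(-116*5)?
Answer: 2900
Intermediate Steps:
(-5*1)*(-116*5) = -(-290)*10 = -5*(-580) = 2900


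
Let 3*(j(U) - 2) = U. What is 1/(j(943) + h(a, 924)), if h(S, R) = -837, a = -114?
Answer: -3/1562 ≈ -0.0019206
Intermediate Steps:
j(U) = 2 + U/3
1/(j(943) + h(a, 924)) = 1/((2 + (⅓)*943) - 837) = 1/((2 + 943/3) - 837) = 1/(949/3 - 837) = 1/(-1562/3) = -3/1562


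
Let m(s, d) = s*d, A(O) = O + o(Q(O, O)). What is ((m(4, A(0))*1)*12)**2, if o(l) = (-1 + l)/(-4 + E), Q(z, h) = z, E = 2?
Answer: 576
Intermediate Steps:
o(l) = 1/2 - l/2 (o(l) = (-1 + l)/(-4 + 2) = (-1 + l)/(-2) = (-1 + l)*(-1/2) = 1/2 - l/2)
A(O) = 1/2 + O/2 (A(O) = O + (1/2 - O/2) = 1/2 + O/2)
m(s, d) = d*s
((m(4, A(0))*1)*12)**2 = ((((1/2 + (1/2)*0)*4)*1)*12)**2 = ((((1/2 + 0)*4)*1)*12)**2 = ((((1/2)*4)*1)*12)**2 = ((2*1)*12)**2 = (2*12)**2 = 24**2 = 576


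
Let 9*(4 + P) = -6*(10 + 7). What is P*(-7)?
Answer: 322/3 ≈ 107.33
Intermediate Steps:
P = -46/3 (P = -4 + (-6*(10 + 7))/9 = -4 + (-6*17)/9 = -4 + (⅑)*(-102) = -4 - 34/3 = -46/3 ≈ -15.333)
P*(-7) = -46/3*(-7) = 322/3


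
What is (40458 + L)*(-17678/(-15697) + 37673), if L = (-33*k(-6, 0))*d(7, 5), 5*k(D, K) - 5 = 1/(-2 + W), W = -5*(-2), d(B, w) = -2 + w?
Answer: 86784250254009/57080 ≈ 1.5204e+9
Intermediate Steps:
W = 10
k(D, K) = 41/40 (k(D, K) = 1 + 1/(5*(-2 + 10)) = 1 + (⅕)/8 = 1 + (⅕)*(⅛) = 1 + 1/40 = 41/40)
L = -4059/40 (L = (-33*41/40)*(-2 + 5) = -1353/40*3 = -4059/40 ≈ -101.47)
(40458 + L)*(-17678/(-15697) + 37673) = (40458 - 4059/40)*(-17678/(-15697) + 37673) = 1614261*(-17678*(-1/15697) + 37673)/40 = 1614261*(17678/15697 + 37673)/40 = (1614261/40)*(591370759/15697) = 86784250254009/57080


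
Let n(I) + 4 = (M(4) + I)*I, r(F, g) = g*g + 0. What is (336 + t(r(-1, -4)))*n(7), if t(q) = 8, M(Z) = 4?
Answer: 25112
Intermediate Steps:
r(F, g) = g² (r(F, g) = g² + 0 = g²)
n(I) = -4 + I*(4 + I) (n(I) = -4 + (4 + I)*I = -4 + I*(4 + I))
(336 + t(r(-1, -4)))*n(7) = (336 + 8)*(-4 + 7² + 4*7) = 344*(-4 + 49 + 28) = 344*73 = 25112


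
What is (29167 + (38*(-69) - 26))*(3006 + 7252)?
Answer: 272031902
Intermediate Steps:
(29167 + (38*(-69) - 26))*(3006 + 7252) = (29167 + (-2622 - 26))*10258 = (29167 - 2648)*10258 = 26519*10258 = 272031902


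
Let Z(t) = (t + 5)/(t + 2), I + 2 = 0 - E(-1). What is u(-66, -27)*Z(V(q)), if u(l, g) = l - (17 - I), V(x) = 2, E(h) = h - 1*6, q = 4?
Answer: -273/2 ≈ -136.50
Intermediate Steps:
E(h) = -6 + h (E(h) = h - 6 = -6 + h)
I = 5 (I = -2 + (0 - (-6 - 1)) = -2 + (0 - 1*(-7)) = -2 + (0 + 7) = -2 + 7 = 5)
u(l, g) = -12 + l (u(l, g) = l - (17 - 1*5) = l - (17 - 5) = l - 1*12 = l - 12 = -12 + l)
Z(t) = (5 + t)/(2 + t)
u(-66, -27)*Z(V(q)) = (-12 - 66)*((5 + 2)/(2 + 2)) = -78*7/4 = -273/2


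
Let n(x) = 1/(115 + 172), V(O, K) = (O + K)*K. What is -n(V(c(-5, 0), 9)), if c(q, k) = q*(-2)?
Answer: -1/287 ≈ -0.0034843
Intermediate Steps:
c(q, k) = -2*q
V(O, K) = K*(K + O) (V(O, K) = (K + O)*K = K*(K + O))
n(x) = 1/287
-n(V(c(-5, 0), 9)) = -1*1/287 = -1/287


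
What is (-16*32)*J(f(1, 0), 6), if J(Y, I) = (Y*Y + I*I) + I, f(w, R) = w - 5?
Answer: -29696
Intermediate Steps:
f(w, R) = -5 + w
J(Y, I) = I + I² + Y² (J(Y, I) = (Y² + I²) + I = (I² + Y²) + I = I + I² + Y²)
(-16*32)*J(f(1, 0), 6) = (-16*32)*(6 + 6² + (-5 + 1)²) = -512*(6 + 36 + (-4)²) = -512*(6 + 36 + 16) = -512*58 = -29696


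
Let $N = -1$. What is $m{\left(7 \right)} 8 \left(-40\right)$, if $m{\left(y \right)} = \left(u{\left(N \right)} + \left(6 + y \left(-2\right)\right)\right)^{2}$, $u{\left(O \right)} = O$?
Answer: $-25920$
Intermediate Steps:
$m{\left(y \right)} = \left(5 - 2 y\right)^{2}$ ($m{\left(y \right)} = \left(-1 + \left(6 + y \left(-2\right)\right)\right)^{2} = \left(-1 - \left(-6 + 2 y\right)\right)^{2} = \left(5 - 2 y\right)^{2}$)
$m{\left(7 \right)} 8 \left(-40\right) = \left(-5 + 2 \cdot 7\right)^{2} \cdot 8 \left(-40\right) = \left(-5 + 14\right)^{2} \cdot 8 \left(-40\right) = 9^{2} \cdot 8 \left(-40\right) = 81 \cdot 8 \left(-40\right) = 648 \left(-40\right) = -25920$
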